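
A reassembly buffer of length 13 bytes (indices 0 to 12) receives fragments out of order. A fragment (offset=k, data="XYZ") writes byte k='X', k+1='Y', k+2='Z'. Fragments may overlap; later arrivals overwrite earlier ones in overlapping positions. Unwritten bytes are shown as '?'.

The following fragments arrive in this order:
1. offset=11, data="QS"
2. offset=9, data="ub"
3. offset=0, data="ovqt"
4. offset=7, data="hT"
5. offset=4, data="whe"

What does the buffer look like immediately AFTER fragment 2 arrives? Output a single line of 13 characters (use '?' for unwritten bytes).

Fragment 1: offset=11 data="QS" -> buffer=???????????QS
Fragment 2: offset=9 data="ub" -> buffer=?????????ubQS

Answer: ?????????ubQS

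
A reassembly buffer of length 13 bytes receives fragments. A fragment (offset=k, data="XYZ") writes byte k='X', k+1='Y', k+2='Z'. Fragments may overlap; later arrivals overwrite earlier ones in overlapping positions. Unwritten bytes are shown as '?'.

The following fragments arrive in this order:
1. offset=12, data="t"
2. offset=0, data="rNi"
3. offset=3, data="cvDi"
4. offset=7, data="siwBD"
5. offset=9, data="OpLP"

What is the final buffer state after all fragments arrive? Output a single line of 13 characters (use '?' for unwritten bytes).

Fragment 1: offset=12 data="t" -> buffer=????????????t
Fragment 2: offset=0 data="rNi" -> buffer=rNi?????????t
Fragment 3: offset=3 data="cvDi" -> buffer=rNicvDi?????t
Fragment 4: offset=7 data="siwBD" -> buffer=rNicvDisiwBDt
Fragment 5: offset=9 data="OpLP" -> buffer=rNicvDisiOpLP

Answer: rNicvDisiOpLP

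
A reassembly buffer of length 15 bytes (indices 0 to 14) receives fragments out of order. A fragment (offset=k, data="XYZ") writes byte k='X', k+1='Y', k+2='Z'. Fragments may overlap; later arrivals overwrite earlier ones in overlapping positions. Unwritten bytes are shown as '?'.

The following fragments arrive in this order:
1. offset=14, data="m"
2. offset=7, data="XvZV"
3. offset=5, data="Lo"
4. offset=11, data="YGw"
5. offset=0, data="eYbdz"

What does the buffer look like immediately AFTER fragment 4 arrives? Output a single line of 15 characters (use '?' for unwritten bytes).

Answer: ?????LoXvZVYGwm

Derivation:
Fragment 1: offset=14 data="m" -> buffer=??????????????m
Fragment 2: offset=7 data="XvZV" -> buffer=???????XvZV???m
Fragment 3: offset=5 data="Lo" -> buffer=?????LoXvZV???m
Fragment 4: offset=11 data="YGw" -> buffer=?????LoXvZVYGwm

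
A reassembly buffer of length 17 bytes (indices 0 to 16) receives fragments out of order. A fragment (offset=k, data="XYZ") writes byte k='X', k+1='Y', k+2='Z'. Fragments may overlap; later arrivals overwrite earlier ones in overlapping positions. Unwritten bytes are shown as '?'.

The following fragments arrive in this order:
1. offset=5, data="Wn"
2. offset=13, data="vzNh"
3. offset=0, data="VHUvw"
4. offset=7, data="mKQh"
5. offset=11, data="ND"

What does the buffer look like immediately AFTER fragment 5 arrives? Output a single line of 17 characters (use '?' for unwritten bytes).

Answer: VHUvwWnmKQhNDvzNh

Derivation:
Fragment 1: offset=5 data="Wn" -> buffer=?????Wn??????????
Fragment 2: offset=13 data="vzNh" -> buffer=?????Wn??????vzNh
Fragment 3: offset=0 data="VHUvw" -> buffer=VHUvwWn??????vzNh
Fragment 4: offset=7 data="mKQh" -> buffer=VHUvwWnmKQh??vzNh
Fragment 5: offset=11 data="ND" -> buffer=VHUvwWnmKQhNDvzNh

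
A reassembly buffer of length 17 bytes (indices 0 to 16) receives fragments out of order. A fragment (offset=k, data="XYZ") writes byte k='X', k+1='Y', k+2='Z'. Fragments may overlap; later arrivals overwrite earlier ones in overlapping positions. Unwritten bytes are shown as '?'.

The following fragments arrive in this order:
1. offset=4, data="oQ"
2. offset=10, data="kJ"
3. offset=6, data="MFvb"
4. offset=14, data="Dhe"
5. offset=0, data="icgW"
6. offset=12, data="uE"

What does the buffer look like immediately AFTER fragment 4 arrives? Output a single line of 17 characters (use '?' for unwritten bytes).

Answer: ????oQMFvbkJ??Dhe

Derivation:
Fragment 1: offset=4 data="oQ" -> buffer=????oQ???????????
Fragment 2: offset=10 data="kJ" -> buffer=????oQ????kJ?????
Fragment 3: offset=6 data="MFvb" -> buffer=????oQMFvbkJ?????
Fragment 4: offset=14 data="Dhe" -> buffer=????oQMFvbkJ??Dhe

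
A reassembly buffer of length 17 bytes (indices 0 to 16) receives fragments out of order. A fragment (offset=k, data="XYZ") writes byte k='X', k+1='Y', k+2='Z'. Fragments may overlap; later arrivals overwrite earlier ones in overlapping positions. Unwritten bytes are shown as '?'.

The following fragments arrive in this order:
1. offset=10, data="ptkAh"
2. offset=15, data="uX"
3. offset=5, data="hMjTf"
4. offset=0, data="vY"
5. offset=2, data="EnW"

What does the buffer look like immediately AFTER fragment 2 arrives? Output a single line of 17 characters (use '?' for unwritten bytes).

Fragment 1: offset=10 data="ptkAh" -> buffer=??????????ptkAh??
Fragment 2: offset=15 data="uX" -> buffer=??????????ptkAhuX

Answer: ??????????ptkAhuX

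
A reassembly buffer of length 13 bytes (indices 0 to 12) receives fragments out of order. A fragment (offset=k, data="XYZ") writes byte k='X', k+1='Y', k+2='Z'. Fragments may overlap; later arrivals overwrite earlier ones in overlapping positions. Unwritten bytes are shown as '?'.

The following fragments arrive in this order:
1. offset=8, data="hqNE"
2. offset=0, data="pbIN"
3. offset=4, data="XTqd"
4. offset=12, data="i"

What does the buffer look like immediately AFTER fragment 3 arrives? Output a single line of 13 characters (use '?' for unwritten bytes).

Answer: pbINXTqdhqNE?

Derivation:
Fragment 1: offset=8 data="hqNE" -> buffer=????????hqNE?
Fragment 2: offset=0 data="pbIN" -> buffer=pbIN????hqNE?
Fragment 3: offset=4 data="XTqd" -> buffer=pbINXTqdhqNE?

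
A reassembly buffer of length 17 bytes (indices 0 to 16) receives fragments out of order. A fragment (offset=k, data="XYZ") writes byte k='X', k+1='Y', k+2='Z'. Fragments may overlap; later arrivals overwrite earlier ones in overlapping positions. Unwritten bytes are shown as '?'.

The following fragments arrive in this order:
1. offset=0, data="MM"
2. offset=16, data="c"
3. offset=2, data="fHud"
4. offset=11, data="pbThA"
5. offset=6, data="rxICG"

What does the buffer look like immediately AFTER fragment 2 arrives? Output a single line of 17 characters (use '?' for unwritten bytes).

Fragment 1: offset=0 data="MM" -> buffer=MM???????????????
Fragment 2: offset=16 data="c" -> buffer=MM??????????????c

Answer: MM??????????????c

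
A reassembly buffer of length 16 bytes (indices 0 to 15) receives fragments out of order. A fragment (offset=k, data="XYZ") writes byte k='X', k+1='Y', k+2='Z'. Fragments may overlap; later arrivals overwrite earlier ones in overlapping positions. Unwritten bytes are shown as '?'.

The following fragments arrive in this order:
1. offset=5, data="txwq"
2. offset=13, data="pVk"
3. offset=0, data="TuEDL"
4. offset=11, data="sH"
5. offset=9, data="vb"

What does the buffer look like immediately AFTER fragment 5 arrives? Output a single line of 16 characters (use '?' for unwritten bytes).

Fragment 1: offset=5 data="txwq" -> buffer=?????txwq???????
Fragment 2: offset=13 data="pVk" -> buffer=?????txwq????pVk
Fragment 3: offset=0 data="TuEDL" -> buffer=TuEDLtxwq????pVk
Fragment 4: offset=11 data="sH" -> buffer=TuEDLtxwq??sHpVk
Fragment 5: offset=9 data="vb" -> buffer=TuEDLtxwqvbsHpVk

Answer: TuEDLtxwqvbsHpVk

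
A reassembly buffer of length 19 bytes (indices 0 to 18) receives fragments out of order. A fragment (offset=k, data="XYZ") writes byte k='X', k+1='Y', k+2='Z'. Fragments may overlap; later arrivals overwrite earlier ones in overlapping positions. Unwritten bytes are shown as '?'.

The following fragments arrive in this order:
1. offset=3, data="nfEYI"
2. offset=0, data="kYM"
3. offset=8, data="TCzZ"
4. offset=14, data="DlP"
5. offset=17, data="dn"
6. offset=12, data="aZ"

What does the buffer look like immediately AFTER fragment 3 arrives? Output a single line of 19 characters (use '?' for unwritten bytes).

Fragment 1: offset=3 data="nfEYI" -> buffer=???nfEYI???????????
Fragment 2: offset=0 data="kYM" -> buffer=kYMnfEYI???????????
Fragment 3: offset=8 data="TCzZ" -> buffer=kYMnfEYITCzZ???????

Answer: kYMnfEYITCzZ???????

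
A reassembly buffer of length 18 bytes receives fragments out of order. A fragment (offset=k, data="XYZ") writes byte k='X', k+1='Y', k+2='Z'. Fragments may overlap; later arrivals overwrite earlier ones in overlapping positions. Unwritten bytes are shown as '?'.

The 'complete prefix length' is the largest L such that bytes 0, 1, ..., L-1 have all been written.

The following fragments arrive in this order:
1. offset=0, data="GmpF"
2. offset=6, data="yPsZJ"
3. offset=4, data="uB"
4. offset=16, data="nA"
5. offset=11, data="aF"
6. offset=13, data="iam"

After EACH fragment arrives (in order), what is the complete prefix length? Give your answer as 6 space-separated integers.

Answer: 4 4 11 11 13 18

Derivation:
Fragment 1: offset=0 data="GmpF" -> buffer=GmpF?????????????? -> prefix_len=4
Fragment 2: offset=6 data="yPsZJ" -> buffer=GmpF??yPsZJ??????? -> prefix_len=4
Fragment 3: offset=4 data="uB" -> buffer=GmpFuByPsZJ??????? -> prefix_len=11
Fragment 4: offset=16 data="nA" -> buffer=GmpFuByPsZJ?????nA -> prefix_len=11
Fragment 5: offset=11 data="aF" -> buffer=GmpFuByPsZJaF???nA -> prefix_len=13
Fragment 6: offset=13 data="iam" -> buffer=GmpFuByPsZJaFiamnA -> prefix_len=18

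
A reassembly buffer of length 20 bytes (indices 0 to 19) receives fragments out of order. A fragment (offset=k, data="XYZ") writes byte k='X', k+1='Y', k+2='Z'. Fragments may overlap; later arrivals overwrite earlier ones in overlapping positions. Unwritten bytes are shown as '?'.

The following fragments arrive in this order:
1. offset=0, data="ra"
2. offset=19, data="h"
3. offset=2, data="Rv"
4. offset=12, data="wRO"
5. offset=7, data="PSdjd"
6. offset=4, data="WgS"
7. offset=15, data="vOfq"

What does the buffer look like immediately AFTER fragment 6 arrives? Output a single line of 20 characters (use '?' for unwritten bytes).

Answer: raRvWgSPSdjdwRO????h

Derivation:
Fragment 1: offset=0 data="ra" -> buffer=ra??????????????????
Fragment 2: offset=19 data="h" -> buffer=ra?????????????????h
Fragment 3: offset=2 data="Rv" -> buffer=raRv???????????????h
Fragment 4: offset=12 data="wRO" -> buffer=raRv????????wRO????h
Fragment 5: offset=7 data="PSdjd" -> buffer=raRv???PSdjdwRO????h
Fragment 6: offset=4 data="WgS" -> buffer=raRvWgSPSdjdwRO????h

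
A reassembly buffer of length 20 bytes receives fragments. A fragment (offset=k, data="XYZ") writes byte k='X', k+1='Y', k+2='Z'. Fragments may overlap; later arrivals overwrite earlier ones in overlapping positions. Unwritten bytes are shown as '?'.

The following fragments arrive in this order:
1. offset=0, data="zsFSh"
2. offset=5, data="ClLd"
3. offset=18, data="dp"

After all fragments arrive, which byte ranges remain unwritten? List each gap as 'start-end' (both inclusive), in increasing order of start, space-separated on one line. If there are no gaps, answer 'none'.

Answer: 9-17

Derivation:
Fragment 1: offset=0 len=5
Fragment 2: offset=5 len=4
Fragment 3: offset=18 len=2
Gaps: 9-17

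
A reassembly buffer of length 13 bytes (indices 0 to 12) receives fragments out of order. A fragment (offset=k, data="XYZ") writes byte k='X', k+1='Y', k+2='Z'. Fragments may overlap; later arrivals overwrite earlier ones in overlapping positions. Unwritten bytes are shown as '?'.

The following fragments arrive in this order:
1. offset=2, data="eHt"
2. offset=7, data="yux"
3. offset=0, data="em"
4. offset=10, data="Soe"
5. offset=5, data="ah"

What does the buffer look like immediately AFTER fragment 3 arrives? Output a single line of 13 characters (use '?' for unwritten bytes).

Answer: emeHt??yux???

Derivation:
Fragment 1: offset=2 data="eHt" -> buffer=??eHt????????
Fragment 2: offset=7 data="yux" -> buffer=??eHt??yux???
Fragment 3: offset=0 data="em" -> buffer=emeHt??yux???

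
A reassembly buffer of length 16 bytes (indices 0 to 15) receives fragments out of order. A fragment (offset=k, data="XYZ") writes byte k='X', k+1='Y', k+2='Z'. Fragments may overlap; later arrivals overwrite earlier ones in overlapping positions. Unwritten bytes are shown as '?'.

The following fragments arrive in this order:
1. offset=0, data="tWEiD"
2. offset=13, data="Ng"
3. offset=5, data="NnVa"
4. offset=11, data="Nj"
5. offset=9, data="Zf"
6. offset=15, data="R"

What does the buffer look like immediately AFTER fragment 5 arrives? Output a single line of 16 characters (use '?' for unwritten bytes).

Fragment 1: offset=0 data="tWEiD" -> buffer=tWEiD???????????
Fragment 2: offset=13 data="Ng" -> buffer=tWEiD????????Ng?
Fragment 3: offset=5 data="NnVa" -> buffer=tWEiDNnVa????Ng?
Fragment 4: offset=11 data="Nj" -> buffer=tWEiDNnVa??NjNg?
Fragment 5: offset=9 data="Zf" -> buffer=tWEiDNnVaZfNjNg?

Answer: tWEiDNnVaZfNjNg?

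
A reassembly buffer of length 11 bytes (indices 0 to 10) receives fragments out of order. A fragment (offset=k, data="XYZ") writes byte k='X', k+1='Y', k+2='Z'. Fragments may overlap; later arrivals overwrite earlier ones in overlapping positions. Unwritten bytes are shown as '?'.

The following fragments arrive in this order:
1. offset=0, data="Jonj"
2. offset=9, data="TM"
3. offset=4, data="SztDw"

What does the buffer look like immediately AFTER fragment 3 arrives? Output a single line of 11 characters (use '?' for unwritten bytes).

Answer: JonjSztDwTM

Derivation:
Fragment 1: offset=0 data="Jonj" -> buffer=Jonj???????
Fragment 2: offset=9 data="TM" -> buffer=Jonj?????TM
Fragment 3: offset=4 data="SztDw" -> buffer=JonjSztDwTM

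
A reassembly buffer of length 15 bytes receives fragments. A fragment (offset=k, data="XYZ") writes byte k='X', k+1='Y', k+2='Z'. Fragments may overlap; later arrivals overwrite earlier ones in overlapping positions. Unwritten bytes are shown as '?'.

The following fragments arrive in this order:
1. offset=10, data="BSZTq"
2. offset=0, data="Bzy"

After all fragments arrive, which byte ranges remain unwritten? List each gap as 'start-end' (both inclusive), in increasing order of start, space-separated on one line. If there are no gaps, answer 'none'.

Fragment 1: offset=10 len=5
Fragment 2: offset=0 len=3
Gaps: 3-9

Answer: 3-9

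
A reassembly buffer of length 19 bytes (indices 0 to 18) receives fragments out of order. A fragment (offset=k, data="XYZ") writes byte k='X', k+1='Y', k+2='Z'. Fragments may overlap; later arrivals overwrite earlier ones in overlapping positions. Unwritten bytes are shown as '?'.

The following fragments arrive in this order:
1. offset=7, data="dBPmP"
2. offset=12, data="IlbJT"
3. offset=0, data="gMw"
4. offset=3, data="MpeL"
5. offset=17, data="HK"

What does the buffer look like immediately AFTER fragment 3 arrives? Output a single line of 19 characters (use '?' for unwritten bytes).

Fragment 1: offset=7 data="dBPmP" -> buffer=???????dBPmP???????
Fragment 2: offset=12 data="IlbJT" -> buffer=???????dBPmPIlbJT??
Fragment 3: offset=0 data="gMw" -> buffer=gMw????dBPmPIlbJT??

Answer: gMw????dBPmPIlbJT??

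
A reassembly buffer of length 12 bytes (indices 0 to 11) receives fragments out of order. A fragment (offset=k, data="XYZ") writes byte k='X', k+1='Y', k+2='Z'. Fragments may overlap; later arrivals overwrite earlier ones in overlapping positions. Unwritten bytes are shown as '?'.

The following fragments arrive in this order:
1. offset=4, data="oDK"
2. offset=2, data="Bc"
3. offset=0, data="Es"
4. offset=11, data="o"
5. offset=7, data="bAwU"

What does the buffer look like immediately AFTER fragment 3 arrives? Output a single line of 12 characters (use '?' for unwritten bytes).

Fragment 1: offset=4 data="oDK" -> buffer=????oDK?????
Fragment 2: offset=2 data="Bc" -> buffer=??BcoDK?????
Fragment 3: offset=0 data="Es" -> buffer=EsBcoDK?????

Answer: EsBcoDK?????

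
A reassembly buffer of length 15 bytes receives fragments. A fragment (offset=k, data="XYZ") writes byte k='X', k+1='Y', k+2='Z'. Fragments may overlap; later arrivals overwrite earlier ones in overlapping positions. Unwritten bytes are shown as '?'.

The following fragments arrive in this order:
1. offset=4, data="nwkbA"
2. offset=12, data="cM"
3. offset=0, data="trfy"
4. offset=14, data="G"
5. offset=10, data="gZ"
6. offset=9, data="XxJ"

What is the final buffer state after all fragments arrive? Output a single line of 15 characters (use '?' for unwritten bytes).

Answer: trfynwkbAXxJcMG

Derivation:
Fragment 1: offset=4 data="nwkbA" -> buffer=????nwkbA??????
Fragment 2: offset=12 data="cM" -> buffer=????nwkbA???cM?
Fragment 3: offset=0 data="trfy" -> buffer=trfynwkbA???cM?
Fragment 4: offset=14 data="G" -> buffer=trfynwkbA???cMG
Fragment 5: offset=10 data="gZ" -> buffer=trfynwkbA?gZcMG
Fragment 6: offset=9 data="XxJ" -> buffer=trfynwkbAXxJcMG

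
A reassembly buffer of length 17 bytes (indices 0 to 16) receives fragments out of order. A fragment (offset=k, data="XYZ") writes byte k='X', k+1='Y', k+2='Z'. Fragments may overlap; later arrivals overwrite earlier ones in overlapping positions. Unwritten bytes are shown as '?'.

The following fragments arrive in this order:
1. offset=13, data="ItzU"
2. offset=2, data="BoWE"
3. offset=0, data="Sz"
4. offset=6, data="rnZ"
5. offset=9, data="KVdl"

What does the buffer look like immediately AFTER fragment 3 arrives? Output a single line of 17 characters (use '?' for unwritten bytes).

Fragment 1: offset=13 data="ItzU" -> buffer=?????????????ItzU
Fragment 2: offset=2 data="BoWE" -> buffer=??BoWE???????ItzU
Fragment 3: offset=0 data="Sz" -> buffer=SzBoWE???????ItzU

Answer: SzBoWE???????ItzU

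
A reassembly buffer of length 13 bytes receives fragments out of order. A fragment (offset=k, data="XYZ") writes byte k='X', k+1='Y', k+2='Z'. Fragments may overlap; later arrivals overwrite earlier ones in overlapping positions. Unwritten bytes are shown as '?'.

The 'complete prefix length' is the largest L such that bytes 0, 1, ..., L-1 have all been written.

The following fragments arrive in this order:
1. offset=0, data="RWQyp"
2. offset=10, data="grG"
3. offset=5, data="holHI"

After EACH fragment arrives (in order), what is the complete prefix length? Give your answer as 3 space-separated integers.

Answer: 5 5 13

Derivation:
Fragment 1: offset=0 data="RWQyp" -> buffer=RWQyp???????? -> prefix_len=5
Fragment 2: offset=10 data="grG" -> buffer=RWQyp?????grG -> prefix_len=5
Fragment 3: offset=5 data="holHI" -> buffer=RWQypholHIgrG -> prefix_len=13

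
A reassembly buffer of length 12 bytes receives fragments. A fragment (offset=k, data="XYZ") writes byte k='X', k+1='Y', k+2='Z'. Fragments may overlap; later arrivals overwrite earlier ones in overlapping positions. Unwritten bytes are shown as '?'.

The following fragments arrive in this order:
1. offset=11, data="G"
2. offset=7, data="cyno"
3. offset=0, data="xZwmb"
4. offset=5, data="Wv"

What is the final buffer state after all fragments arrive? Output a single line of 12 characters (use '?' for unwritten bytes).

Fragment 1: offset=11 data="G" -> buffer=???????????G
Fragment 2: offset=7 data="cyno" -> buffer=???????cynoG
Fragment 3: offset=0 data="xZwmb" -> buffer=xZwmb??cynoG
Fragment 4: offset=5 data="Wv" -> buffer=xZwmbWvcynoG

Answer: xZwmbWvcynoG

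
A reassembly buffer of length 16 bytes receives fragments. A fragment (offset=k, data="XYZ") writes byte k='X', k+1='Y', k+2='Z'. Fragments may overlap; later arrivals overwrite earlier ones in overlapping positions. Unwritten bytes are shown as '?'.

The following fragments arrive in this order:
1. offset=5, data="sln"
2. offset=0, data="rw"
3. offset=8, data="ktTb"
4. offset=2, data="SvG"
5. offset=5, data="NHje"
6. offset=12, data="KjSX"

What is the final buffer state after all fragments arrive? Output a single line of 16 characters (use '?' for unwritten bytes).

Fragment 1: offset=5 data="sln" -> buffer=?????sln????????
Fragment 2: offset=0 data="rw" -> buffer=rw???sln????????
Fragment 3: offset=8 data="ktTb" -> buffer=rw???slnktTb????
Fragment 4: offset=2 data="SvG" -> buffer=rwSvGslnktTb????
Fragment 5: offset=5 data="NHje" -> buffer=rwSvGNHjetTb????
Fragment 6: offset=12 data="KjSX" -> buffer=rwSvGNHjetTbKjSX

Answer: rwSvGNHjetTbKjSX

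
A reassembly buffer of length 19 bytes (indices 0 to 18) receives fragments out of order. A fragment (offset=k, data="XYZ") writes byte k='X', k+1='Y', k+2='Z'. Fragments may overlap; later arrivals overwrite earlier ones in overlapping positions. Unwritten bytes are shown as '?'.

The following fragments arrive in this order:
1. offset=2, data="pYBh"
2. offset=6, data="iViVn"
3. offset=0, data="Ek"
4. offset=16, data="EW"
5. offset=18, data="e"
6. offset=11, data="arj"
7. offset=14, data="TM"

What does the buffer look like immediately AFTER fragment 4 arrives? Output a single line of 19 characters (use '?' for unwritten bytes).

Fragment 1: offset=2 data="pYBh" -> buffer=??pYBh?????????????
Fragment 2: offset=6 data="iViVn" -> buffer=??pYBhiViVn????????
Fragment 3: offset=0 data="Ek" -> buffer=EkpYBhiViVn????????
Fragment 4: offset=16 data="EW" -> buffer=EkpYBhiViVn?????EW?

Answer: EkpYBhiViVn?????EW?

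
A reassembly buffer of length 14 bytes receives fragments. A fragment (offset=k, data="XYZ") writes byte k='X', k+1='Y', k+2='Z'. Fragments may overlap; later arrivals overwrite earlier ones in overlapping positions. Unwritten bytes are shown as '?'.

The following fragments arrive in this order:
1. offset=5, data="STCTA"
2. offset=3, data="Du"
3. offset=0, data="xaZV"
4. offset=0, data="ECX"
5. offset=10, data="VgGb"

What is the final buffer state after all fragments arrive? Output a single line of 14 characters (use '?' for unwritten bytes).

Answer: ECXVuSTCTAVgGb

Derivation:
Fragment 1: offset=5 data="STCTA" -> buffer=?????STCTA????
Fragment 2: offset=3 data="Du" -> buffer=???DuSTCTA????
Fragment 3: offset=0 data="xaZV" -> buffer=xaZVuSTCTA????
Fragment 4: offset=0 data="ECX" -> buffer=ECXVuSTCTA????
Fragment 5: offset=10 data="VgGb" -> buffer=ECXVuSTCTAVgGb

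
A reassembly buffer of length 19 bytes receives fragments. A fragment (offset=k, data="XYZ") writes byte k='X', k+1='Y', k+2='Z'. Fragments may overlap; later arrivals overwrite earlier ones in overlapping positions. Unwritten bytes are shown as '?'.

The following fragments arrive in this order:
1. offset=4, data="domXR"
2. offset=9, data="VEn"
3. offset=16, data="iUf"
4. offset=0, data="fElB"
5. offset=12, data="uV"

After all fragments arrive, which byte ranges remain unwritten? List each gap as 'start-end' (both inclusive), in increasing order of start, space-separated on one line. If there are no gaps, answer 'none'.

Fragment 1: offset=4 len=5
Fragment 2: offset=9 len=3
Fragment 3: offset=16 len=3
Fragment 4: offset=0 len=4
Fragment 5: offset=12 len=2
Gaps: 14-15

Answer: 14-15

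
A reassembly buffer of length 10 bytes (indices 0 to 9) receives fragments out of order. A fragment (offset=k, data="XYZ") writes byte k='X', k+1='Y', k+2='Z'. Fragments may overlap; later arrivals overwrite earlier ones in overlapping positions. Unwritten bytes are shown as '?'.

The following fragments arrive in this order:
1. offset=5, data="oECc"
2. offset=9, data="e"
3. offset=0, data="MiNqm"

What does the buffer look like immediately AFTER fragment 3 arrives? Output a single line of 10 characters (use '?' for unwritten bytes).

Answer: MiNqmoECce

Derivation:
Fragment 1: offset=5 data="oECc" -> buffer=?????oECc?
Fragment 2: offset=9 data="e" -> buffer=?????oECce
Fragment 3: offset=0 data="MiNqm" -> buffer=MiNqmoECce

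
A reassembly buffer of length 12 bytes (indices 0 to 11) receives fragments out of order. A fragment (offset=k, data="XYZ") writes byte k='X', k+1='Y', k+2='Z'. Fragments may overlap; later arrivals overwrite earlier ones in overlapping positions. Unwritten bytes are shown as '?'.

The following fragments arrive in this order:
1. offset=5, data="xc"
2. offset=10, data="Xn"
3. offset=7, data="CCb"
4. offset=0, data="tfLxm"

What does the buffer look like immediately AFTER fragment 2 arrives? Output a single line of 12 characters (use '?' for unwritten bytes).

Fragment 1: offset=5 data="xc" -> buffer=?????xc?????
Fragment 2: offset=10 data="Xn" -> buffer=?????xc???Xn

Answer: ?????xc???Xn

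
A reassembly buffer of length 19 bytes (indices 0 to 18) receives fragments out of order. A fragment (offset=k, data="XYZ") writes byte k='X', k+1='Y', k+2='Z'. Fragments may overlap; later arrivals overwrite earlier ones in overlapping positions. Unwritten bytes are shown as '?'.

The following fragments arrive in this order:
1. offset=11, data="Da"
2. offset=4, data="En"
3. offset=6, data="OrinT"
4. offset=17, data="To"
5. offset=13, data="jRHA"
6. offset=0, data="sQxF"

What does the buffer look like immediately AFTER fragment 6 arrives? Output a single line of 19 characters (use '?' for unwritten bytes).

Answer: sQxFEnOrinTDajRHATo

Derivation:
Fragment 1: offset=11 data="Da" -> buffer=???????????Da??????
Fragment 2: offset=4 data="En" -> buffer=????En?????Da??????
Fragment 3: offset=6 data="OrinT" -> buffer=????EnOrinTDa??????
Fragment 4: offset=17 data="To" -> buffer=????EnOrinTDa????To
Fragment 5: offset=13 data="jRHA" -> buffer=????EnOrinTDajRHATo
Fragment 6: offset=0 data="sQxF" -> buffer=sQxFEnOrinTDajRHATo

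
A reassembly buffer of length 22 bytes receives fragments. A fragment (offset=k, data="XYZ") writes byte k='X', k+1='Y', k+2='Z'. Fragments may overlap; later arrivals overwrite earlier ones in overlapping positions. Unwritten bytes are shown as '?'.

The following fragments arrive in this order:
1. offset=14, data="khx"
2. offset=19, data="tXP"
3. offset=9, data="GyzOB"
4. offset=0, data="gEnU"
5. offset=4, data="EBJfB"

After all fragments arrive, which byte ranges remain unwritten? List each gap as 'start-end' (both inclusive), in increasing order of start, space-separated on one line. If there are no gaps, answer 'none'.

Answer: 17-18

Derivation:
Fragment 1: offset=14 len=3
Fragment 2: offset=19 len=3
Fragment 3: offset=9 len=5
Fragment 4: offset=0 len=4
Fragment 5: offset=4 len=5
Gaps: 17-18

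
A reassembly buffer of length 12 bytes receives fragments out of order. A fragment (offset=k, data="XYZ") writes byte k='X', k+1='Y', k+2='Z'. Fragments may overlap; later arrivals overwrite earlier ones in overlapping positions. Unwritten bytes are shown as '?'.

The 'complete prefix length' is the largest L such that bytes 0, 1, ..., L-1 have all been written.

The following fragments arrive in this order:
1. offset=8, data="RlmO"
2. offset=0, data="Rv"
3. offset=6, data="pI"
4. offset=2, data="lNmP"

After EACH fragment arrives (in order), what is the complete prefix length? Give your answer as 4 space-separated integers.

Fragment 1: offset=8 data="RlmO" -> buffer=????????RlmO -> prefix_len=0
Fragment 2: offset=0 data="Rv" -> buffer=Rv??????RlmO -> prefix_len=2
Fragment 3: offset=6 data="pI" -> buffer=Rv????pIRlmO -> prefix_len=2
Fragment 4: offset=2 data="lNmP" -> buffer=RvlNmPpIRlmO -> prefix_len=12

Answer: 0 2 2 12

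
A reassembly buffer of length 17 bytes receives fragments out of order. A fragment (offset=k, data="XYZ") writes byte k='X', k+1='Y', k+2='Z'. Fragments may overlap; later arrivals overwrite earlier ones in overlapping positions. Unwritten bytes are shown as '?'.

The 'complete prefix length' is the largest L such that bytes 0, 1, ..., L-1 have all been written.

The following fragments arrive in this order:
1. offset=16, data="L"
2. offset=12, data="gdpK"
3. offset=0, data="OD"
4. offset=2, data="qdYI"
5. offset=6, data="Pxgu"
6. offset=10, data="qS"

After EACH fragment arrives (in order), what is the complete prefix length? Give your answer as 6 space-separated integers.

Answer: 0 0 2 6 10 17

Derivation:
Fragment 1: offset=16 data="L" -> buffer=????????????????L -> prefix_len=0
Fragment 2: offset=12 data="gdpK" -> buffer=????????????gdpKL -> prefix_len=0
Fragment 3: offset=0 data="OD" -> buffer=OD??????????gdpKL -> prefix_len=2
Fragment 4: offset=2 data="qdYI" -> buffer=ODqdYI??????gdpKL -> prefix_len=6
Fragment 5: offset=6 data="Pxgu" -> buffer=ODqdYIPxgu??gdpKL -> prefix_len=10
Fragment 6: offset=10 data="qS" -> buffer=ODqdYIPxguqSgdpKL -> prefix_len=17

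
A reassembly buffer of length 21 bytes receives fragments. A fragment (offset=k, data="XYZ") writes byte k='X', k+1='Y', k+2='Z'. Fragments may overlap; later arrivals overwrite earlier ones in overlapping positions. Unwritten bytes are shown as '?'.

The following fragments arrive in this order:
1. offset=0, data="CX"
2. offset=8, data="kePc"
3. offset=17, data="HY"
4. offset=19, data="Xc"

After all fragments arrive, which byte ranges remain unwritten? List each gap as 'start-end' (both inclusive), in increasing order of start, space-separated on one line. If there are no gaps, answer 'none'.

Fragment 1: offset=0 len=2
Fragment 2: offset=8 len=4
Fragment 3: offset=17 len=2
Fragment 4: offset=19 len=2
Gaps: 2-7 12-16

Answer: 2-7 12-16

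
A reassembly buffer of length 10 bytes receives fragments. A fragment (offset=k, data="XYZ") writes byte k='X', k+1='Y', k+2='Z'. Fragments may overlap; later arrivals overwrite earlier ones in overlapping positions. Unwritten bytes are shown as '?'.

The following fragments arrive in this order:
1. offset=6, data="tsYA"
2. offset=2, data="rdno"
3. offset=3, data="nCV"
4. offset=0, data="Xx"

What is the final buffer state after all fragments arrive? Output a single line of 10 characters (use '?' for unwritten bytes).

Fragment 1: offset=6 data="tsYA" -> buffer=??????tsYA
Fragment 2: offset=2 data="rdno" -> buffer=??rdnotsYA
Fragment 3: offset=3 data="nCV" -> buffer=??rnCVtsYA
Fragment 4: offset=0 data="Xx" -> buffer=XxrnCVtsYA

Answer: XxrnCVtsYA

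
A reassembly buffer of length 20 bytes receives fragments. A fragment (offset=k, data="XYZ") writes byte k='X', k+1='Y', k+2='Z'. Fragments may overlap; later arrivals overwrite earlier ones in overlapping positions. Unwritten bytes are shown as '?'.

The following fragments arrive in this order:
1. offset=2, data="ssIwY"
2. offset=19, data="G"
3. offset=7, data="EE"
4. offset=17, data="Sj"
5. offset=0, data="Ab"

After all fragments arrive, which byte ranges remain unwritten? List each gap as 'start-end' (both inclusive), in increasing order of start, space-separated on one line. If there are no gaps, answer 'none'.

Answer: 9-16

Derivation:
Fragment 1: offset=2 len=5
Fragment 2: offset=19 len=1
Fragment 3: offset=7 len=2
Fragment 4: offset=17 len=2
Fragment 5: offset=0 len=2
Gaps: 9-16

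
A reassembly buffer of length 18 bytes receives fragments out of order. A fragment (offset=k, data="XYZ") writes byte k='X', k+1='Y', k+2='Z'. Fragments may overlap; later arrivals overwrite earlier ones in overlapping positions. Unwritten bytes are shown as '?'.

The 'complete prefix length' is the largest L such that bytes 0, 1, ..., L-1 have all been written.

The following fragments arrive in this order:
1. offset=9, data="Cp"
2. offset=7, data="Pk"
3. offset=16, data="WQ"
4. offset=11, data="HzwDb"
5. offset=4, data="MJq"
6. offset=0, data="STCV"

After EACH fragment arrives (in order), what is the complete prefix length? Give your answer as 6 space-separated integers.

Fragment 1: offset=9 data="Cp" -> buffer=?????????Cp??????? -> prefix_len=0
Fragment 2: offset=7 data="Pk" -> buffer=???????PkCp??????? -> prefix_len=0
Fragment 3: offset=16 data="WQ" -> buffer=???????PkCp?????WQ -> prefix_len=0
Fragment 4: offset=11 data="HzwDb" -> buffer=???????PkCpHzwDbWQ -> prefix_len=0
Fragment 5: offset=4 data="MJq" -> buffer=????MJqPkCpHzwDbWQ -> prefix_len=0
Fragment 6: offset=0 data="STCV" -> buffer=STCVMJqPkCpHzwDbWQ -> prefix_len=18

Answer: 0 0 0 0 0 18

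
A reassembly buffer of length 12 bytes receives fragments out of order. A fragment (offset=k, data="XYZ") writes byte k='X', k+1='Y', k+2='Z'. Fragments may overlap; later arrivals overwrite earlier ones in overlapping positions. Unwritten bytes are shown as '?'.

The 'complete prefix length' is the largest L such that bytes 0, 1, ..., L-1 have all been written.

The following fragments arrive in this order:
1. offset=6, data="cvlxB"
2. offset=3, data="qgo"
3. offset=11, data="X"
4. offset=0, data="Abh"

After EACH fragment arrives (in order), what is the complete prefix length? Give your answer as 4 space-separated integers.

Answer: 0 0 0 12

Derivation:
Fragment 1: offset=6 data="cvlxB" -> buffer=??????cvlxB? -> prefix_len=0
Fragment 2: offset=3 data="qgo" -> buffer=???qgocvlxB? -> prefix_len=0
Fragment 3: offset=11 data="X" -> buffer=???qgocvlxBX -> prefix_len=0
Fragment 4: offset=0 data="Abh" -> buffer=AbhqgocvlxBX -> prefix_len=12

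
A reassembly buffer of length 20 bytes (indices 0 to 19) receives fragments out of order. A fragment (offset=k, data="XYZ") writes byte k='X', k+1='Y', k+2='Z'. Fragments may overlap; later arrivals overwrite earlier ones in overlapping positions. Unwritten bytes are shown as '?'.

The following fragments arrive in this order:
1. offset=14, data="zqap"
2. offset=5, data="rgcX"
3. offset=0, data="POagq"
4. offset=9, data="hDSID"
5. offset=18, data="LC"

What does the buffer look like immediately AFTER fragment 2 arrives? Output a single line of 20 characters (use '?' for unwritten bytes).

Fragment 1: offset=14 data="zqap" -> buffer=??????????????zqap??
Fragment 2: offset=5 data="rgcX" -> buffer=?????rgcX?????zqap??

Answer: ?????rgcX?????zqap??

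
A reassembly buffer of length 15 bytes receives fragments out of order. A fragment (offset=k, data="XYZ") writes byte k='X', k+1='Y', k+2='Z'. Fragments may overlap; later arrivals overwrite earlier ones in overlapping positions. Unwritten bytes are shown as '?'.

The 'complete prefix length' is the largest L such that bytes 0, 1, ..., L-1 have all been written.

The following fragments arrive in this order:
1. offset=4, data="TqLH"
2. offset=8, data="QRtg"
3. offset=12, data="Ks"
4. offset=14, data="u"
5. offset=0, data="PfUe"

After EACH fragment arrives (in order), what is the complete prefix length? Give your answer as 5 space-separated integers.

Answer: 0 0 0 0 15

Derivation:
Fragment 1: offset=4 data="TqLH" -> buffer=????TqLH??????? -> prefix_len=0
Fragment 2: offset=8 data="QRtg" -> buffer=????TqLHQRtg??? -> prefix_len=0
Fragment 3: offset=12 data="Ks" -> buffer=????TqLHQRtgKs? -> prefix_len=0
Fragment 4: offset=14 data="u" -> buffer=????TqLHQRtgKsu -> prefix_len=0
Fragment 5: offset=0 data="PfUe" -> buffer=PfUeTqLHQRtgKsu -> prefix_len=15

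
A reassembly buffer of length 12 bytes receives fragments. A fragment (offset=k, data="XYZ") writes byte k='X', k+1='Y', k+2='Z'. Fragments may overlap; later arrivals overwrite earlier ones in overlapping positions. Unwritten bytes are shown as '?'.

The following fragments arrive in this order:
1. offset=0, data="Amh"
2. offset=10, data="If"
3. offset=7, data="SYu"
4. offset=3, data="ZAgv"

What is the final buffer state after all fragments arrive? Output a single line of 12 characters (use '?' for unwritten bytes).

Answer: AmhZAgvSYuIf

Derivation:
Fragment 1: offset=0 data="Amh" -> buffer=Amh?????????
Fragment 2: offset=10 data="If" -> buffer=Amh???????If
Fragment 3: offset=7 data="SYu" -> buffer=Amh????SYuIf
Fragment 4: offset=3 data="ZAgv" -> buffer=AmhZAgvSYuIf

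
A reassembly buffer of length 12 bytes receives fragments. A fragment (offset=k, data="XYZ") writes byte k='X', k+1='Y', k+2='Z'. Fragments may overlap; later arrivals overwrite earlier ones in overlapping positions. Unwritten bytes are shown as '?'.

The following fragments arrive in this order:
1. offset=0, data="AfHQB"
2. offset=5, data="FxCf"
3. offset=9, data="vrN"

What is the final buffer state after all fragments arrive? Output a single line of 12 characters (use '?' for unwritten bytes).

Answer: AfHQBFxCfvrN

Derivation:
Fragment 1: offset=0 data="AfHQB" -> buffer=AfHQB???????
Fragment 2: offset=5 data="FxCf" -> buffer=AfHQBFxCf???
Fragment 3: offset=9 data="vrN" -> buffer=AfHQBFxCfvrN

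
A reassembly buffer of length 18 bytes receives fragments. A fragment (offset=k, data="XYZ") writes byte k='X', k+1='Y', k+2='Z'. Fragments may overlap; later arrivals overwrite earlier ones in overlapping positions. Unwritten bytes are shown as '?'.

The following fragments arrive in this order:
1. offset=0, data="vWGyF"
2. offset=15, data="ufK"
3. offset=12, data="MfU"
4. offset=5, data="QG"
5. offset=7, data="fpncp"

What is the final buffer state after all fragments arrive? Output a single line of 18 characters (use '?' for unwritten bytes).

Fragment 1: offset=0 data="vWGyF" -> buffer=vWGyF?????????????
Fragment 2: offset=15 data="ufK" -> buffer=vWGyF??????????ufK
Fragment 3: offset=12 data="MfU" -> buffer=vWGyF???????MfUufK
Fragment 4: offset=5 data="QG" -> buffer=vWGyFQG?????MfUufK
Fragment 5: offset=7 data="fpncp" -> buffer=vWGyFQGfpncpMfUufK

Answer: vWGyFQGfpncpMfUufK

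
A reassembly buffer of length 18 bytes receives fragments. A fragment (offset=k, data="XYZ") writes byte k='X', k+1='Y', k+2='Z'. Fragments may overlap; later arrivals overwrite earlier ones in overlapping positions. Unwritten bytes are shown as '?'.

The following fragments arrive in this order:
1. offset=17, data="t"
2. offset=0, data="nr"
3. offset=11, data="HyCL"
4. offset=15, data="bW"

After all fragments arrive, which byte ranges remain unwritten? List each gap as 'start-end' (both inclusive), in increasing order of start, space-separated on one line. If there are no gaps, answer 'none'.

Fragment 1: offset=17 len=1
Fragment 2: offset=0 len=2
Fragment 3: offset=11 len=4
Fragment 4: offset=15 len=2
Gaps: 2-10

Answer: 2-10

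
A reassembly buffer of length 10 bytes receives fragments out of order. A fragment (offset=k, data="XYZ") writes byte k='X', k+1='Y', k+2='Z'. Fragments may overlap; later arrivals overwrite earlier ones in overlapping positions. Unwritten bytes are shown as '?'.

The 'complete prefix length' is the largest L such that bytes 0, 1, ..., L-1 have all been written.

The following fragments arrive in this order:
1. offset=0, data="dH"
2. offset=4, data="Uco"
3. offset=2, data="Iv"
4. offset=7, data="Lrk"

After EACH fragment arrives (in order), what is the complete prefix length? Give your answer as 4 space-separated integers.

Answer: 2 2 7 10

Derivation:
Fragment 1: offset=0 data="dH" -> buffer=dH???????? -> prefix_len=2
Fragment 2: offset=4 data="Uco" -> buffer=dH??Uco??? -> prefix_len=2
Fragment 3: offset=2 data="Iv" -> buffer=dHIvUco??? -> prefix_len=7
Fragment 4: offset=7 data="Lrk" -> buffer=dHIvUcoLrk -> prefix_len=10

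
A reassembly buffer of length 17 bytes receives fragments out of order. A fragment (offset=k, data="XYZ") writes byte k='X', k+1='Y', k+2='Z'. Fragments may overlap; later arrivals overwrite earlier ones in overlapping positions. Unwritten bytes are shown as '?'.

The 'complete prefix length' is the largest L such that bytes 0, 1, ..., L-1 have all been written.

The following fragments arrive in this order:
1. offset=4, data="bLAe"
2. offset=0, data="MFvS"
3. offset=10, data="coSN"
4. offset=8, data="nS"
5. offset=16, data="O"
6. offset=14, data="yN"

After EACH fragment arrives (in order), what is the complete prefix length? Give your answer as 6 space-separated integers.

Fragment 1: offset=4 data="bLAe" -> buffer=????bLAe????????? -> prefix_len=0
Fragment 2: offset=0 data="MFvS" -> buffer=MFvSbLAe????????? -> prefix_len=8
Fragment 3: offset=10 data="coSN" -> buffer=MFvSbLAe??coSN??? -> prefix_len=8
Fragment 4: offset=8 data="nS" -> buffer=MFvSbLAenScoSN??? -> prefix_len=14
Fragment 5: offset=16 data="O" -> buffer=MFvSbLAenScoSN??O -> prefix_len=14
Fragment 6: offset=14 data="yN" -> buffer=MFvSbLAenScoSNyNO -> prefix_len=17

Answer: 0 8 8 14 14 17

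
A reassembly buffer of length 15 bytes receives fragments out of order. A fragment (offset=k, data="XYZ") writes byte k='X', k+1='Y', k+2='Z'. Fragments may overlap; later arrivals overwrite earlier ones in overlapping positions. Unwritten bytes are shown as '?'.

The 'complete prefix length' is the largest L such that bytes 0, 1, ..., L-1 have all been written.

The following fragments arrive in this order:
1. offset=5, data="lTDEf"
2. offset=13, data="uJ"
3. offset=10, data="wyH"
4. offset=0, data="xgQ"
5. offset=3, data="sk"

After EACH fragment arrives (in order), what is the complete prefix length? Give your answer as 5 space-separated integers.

Fragment 1: offset=5 data="lTDEf" -> buffer=?????lTDEf????? -> prefix_len=0
Fragment 2: offset=13 data="uJ" -> buffer=?????lTDEf???uJ -> prefix_len=0
Fragment 3: offset=10 data="wyH" -> buffer=?????lTDEfwyHuJ -> prefix_len=0
Fragment 4: offset=0 data="xgQ" -> buffer=xgQ??lTDEfwyHuJ -> prefix_len=3
Fragment 5: offset=3 data="sk" -> buffer=xgQsklTDEfwyHuJ -> prefix_len=15

Answer: 0 0 0 3 15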